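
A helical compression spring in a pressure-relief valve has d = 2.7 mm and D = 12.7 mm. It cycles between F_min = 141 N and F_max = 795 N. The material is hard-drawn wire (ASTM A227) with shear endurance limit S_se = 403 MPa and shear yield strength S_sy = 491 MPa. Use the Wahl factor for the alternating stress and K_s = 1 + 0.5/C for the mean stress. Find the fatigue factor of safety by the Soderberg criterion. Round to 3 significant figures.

0.285

C = D/d = 12.7/2.7 = 4.7037; K_W = (4C−1)/(4C−4)+0.615/C = 1.3332; K_s = 1+0.5/C = 1.1063
F_a = (F_max−F_min)/2 = 327 N; F_m = (F_max+F_min)/2 = 468 N
τ_a = K_W·8F_aD/(πd³) = 1.3332 × 537.28 = 716.33 MPa
τ_m = K_s·8F_mD/(πd³) = 1.1063 × 768.95 = 850.69 MPa
Soderberg: 1/n_f = τ_a/S_se + τ_m/S_sy = 716.33/403 + 850.69/491 = 1.77749 + 1.73256 = 3.5101
n_f = 1/3.5101 = 0.2849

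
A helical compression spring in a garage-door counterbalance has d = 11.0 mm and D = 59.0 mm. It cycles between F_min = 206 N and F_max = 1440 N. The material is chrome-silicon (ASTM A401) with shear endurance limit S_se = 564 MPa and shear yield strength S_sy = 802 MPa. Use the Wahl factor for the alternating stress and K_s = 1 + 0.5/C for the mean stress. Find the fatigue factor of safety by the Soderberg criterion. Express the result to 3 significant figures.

C = D/d = 59.0/11.0 = 5.3636; K_W = (4C−1)/(4C−4)+0.615/C = 1.2865; K_s = 1+0.5/C = 1.0932
F_a = (F_max−F_min)/2 = 617 N; F_m = (F_max+F_min)/2 = 823 N
τ_a = K_W·8F_aD/(πd³) = 1.2865 × 69.646 = 89.603 MPa
τ_m = K_s·8F_mD/(πd³) = 1.0932 × 92.9 = 101.56 MPa
Soderberg: 1/n_f = τ_a/S_se + τ_m/S_sy = 89.603/564 + 101.56/802 = 0.15887 + 0.12663 = 0.2855
n_f = 1/0.2855 = 3.503

3.50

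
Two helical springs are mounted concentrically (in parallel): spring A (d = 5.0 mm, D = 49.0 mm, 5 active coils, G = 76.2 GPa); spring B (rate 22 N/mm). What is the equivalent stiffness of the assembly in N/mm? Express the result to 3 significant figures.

32.1 N/mm

k_A = Gd⁴/(8D³N_a) = (76.2×10³)(5.0⁴)/(8·49.0³·5) = 10.12 N/mm
Parallel: k_eq = 10.12 + 22 = 32.12 N/mm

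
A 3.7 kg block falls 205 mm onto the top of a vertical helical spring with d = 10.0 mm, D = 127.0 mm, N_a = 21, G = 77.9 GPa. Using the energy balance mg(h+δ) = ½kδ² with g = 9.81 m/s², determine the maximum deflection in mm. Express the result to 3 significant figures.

k = Gd⁴/(8D³N_a) = (77.9×10³)(10.0⁴)/(8·127.0³·21) = 2.2637 N/mm
W = mg = 3.7 × 9.81 = 36.297 N
½kδ² − Wδ − Wh = 0 → δ = (W + √(W² + 2kWh))/k
δ = (36.297 + √(1317.5 + 33687.7))/2.2637 = (36.297 + 187.1)/2.2637 = 98.686 mm

98.7 mm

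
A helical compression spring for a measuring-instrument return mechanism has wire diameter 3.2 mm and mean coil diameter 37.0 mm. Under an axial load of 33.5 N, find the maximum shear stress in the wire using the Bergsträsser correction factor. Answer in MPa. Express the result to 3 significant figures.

107 MPa

Spring index C = D/d = 37.0/3.2 = 11.5625
K_B = (4C+2)/(4C−3) = 48.250/43.250 = 1.1156
τ₀ = 8FD/(πd³) = 8·33.5·37.0/(π·3.2³) = 9916/102.94 = 96.324 MPa
τ_max = K·τ₀ = 1.1156 × 96.324 = 107.46 MPa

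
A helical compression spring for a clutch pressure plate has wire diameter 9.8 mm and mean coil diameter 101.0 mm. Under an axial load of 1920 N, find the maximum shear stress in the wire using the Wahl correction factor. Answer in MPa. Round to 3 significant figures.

598 MPa

Spring index C = D/d = 101.0/9.8 = 10.3061
K_W = (4C−1)/(4C−4) + 0.615/C = 40.224/37.224 + 0.0597 = 1.1403
τ₀ = 8FD/(πd³) = 8·1920·101.0/(π·9.8³) = 1.55136e+06/2956.8 = 524.67 MPa
τ_max = K·τ₀ = 1.1403 × 524.67 = 598.26 MPa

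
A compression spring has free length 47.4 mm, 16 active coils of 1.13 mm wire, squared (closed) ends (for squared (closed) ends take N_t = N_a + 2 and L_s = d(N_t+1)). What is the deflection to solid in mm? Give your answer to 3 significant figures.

25.9 mm

N_t = 18; L_s = 1.13·19 = 21.47 mm
δ_solid = L₀ − L_s = 47.4 − 21.47 = 25.93 mm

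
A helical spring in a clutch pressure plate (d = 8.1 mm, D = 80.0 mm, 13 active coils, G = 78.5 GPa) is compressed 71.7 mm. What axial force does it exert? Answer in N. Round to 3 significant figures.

k = Gd⁴/(8D³N_a) = (78.5×10³)(8.1⁴)/(8·80.0³·13) = 6.3461 N/mm
F = k·δ = 6.3461 × 71.7 = 455.01 N

455 N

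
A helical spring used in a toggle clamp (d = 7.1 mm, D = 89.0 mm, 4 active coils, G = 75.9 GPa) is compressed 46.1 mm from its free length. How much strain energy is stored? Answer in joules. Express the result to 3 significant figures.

9.09 J

k = Gd⁴/(8D³N_a) = (75.9×10³)(7.1⁴)/(8·89.0³·4) = 8.5498 N/mm
U = ½kδ² = 0.5 × 8.5498 × 46.1² = 9085 N·mm = 9.085 J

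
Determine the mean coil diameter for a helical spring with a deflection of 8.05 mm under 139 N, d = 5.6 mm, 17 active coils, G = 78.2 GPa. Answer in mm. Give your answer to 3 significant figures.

Required rate k = F/δ = 139/8.05 = 17.267 N/mm
D = (Gd⁴/(8N_a·k))^(1/3) = (78.2×10³·5.6⁴/(8·17·17.267))^(1/3)
  = (32749.2)^(1/3) = 31.9939 mm

32.0 mm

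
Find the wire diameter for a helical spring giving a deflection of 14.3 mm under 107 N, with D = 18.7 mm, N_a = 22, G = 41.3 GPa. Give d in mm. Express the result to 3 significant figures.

Required rate k = F/δ = 107/14.3 = 7.4825 N/mm
d = (8D³N_a·k / G)^(1/4) = (8·18.7³·22·7.4825 / (41.3×10³))^0.25
  = (208.51)^0.25 = 3.8000 mm

3.80 mm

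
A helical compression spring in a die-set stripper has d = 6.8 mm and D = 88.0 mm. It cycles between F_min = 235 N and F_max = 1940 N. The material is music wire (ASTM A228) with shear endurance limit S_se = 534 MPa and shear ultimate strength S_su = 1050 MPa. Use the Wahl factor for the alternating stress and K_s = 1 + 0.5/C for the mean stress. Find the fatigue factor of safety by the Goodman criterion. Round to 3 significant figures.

C = D/d = 88.0/6.8 = 12.9412; K_W = (4C−1)/(4C−4)+0.615/C = 1.1103; K_s = 1+0.5/C = 1.0386
F_a = (F_max−F_min)/2 = 852.5 N; F_m = (F_max+F_min)/2 = 1087.5 N
τ_a = K_W·8F_aD/(πd³) = 1.1103 × 607.56 = 674.59 MPa
τ_m = K_s·8F_mD/(πd³) = 1.0386 × 775.04 = 804.99 MPa
Goodman: 1/n_f = τ_a/S_se + τ_m/S_su = 674.59/534 + 804.99/1050 = 1.26329 + 0.76665 = 2.0299
n_f = 1/2.0299 = 0.4926

0.493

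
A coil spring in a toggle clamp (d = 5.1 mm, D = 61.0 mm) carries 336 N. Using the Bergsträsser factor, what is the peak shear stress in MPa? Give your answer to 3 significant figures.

437 MPa

Spring index C = D/d = 61.0/5.1 = 11.9608
K_B = (4C+2)/(4C−3) = 49.843/44.843 = 1.1115
τ₀ = 8FD/(πd³) = 8·336·61.0/(π·5.1³) = 163968/416.74 = 393.46 MPa
τ_max = K·τ₀ = 1.1115 × 393.46 = 437.33 MPa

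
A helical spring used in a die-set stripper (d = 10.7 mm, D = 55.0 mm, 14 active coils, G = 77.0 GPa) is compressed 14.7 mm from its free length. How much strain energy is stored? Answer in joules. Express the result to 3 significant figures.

5.85 J

k = Gd⁴/(8D³N_a) = (77.0×10³)(10.7⁴)/(8·55.0³·14) = 54.165 N/mm
U = ½kδ² = 0.5 × 54.165 × 14.7² = 5852.3 N·mm = 5.8523 J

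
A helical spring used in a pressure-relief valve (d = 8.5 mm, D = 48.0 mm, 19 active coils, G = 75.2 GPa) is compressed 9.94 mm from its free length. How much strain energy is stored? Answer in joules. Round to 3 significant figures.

1.15 J

k = Gd⁴/(8D³N_a) = (75.2×10³)(8.5⁴)/(8·48.0³·19) = 23.352 N/mm
U = ½kδ² = 0.5 × 23.352 × 9.94² = 1153.6 N·mm = 1.1536 J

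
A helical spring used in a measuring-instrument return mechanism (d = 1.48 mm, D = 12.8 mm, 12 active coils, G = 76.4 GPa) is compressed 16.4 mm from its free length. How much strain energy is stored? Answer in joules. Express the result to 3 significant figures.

0.245 J

k = Gd⁴/(8D³N_a) = (76.4×10³)(1.48⁴)/(8·12.8³·12) = 1.8207 N/mm
U = ½kδ² = 0.5 × 1.8207 × 16.4² = 244.85 N·mm = 0.24485 J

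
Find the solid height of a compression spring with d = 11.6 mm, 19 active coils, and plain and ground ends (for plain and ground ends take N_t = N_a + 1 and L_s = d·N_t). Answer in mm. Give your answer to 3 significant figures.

plain and ground ends: N_t = N_a + 1 = 19 + 1 = 20
L_s = d·N_t = 11.6 × 20 = 232 mm

232 mm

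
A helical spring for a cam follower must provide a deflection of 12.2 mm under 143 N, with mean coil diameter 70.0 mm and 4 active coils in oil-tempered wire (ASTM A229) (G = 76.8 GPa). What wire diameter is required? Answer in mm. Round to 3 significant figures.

6.40 mm

Required rate k = F/δ = 143/12.2 = 11.721 N/mm
d = (8D³N_a·k / G)^(1/4) = (8·70.0³·4·11.721 / (76.8×10³))^0.25
  = (1675.2)^0.25 = 6.3976 mm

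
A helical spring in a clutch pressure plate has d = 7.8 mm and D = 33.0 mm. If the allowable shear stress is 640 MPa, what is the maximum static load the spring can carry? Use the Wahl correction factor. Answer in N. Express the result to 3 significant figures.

2620 N

C = D/d = 33.0/7.8 = 4.2308
K_W = (4C−1)/(4C−4) + 0.615/C = 15.923/12.923 + 0.1454 = 1.3775
τ_max = K·8FD/(πd³) → F_max = τ_allow·πd³/(8DK)
F_max = 640·π·7.8³/(8·33.0·1.3775) = 9.5414e+05/363.66 = 2623.7 N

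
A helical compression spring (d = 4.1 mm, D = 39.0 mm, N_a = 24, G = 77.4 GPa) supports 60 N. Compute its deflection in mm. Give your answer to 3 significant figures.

31.2 mm

k = Gd⁴/(8D³N_a) = (77.4×10³)(4.1⁴)/(8·39.0³·24) = 1.9204 N/mm
δ = F/k = 60 / 1.9204 = 31.244 mm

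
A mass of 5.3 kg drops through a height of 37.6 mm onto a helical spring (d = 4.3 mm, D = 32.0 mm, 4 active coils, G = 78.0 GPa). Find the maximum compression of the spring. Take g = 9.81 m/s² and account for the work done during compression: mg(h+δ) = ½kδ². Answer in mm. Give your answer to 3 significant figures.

k = Gd⁴/(8D³N_a) = (78.0×10³)(4.3⁴)/(8·32.0³·4) = 25.431 N/mm
W = mg = 5.3 × 9.81 = 51.993 N
½kδ² − Wδ − Wh = 0 → δ = (W + √(W² + 2kWh))/k
δ = (51.993 + √(2703.3 + 99433.2))/25.431 = (51.993 + 319.59)/25.431 = 14.611 mm

14.6 mm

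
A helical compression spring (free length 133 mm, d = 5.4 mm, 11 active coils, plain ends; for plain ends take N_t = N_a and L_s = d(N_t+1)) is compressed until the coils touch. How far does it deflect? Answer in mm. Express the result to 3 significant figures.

N_t = 11; L_s = 5.4·12 = 64.8 mm
δ_solid = L₀ − L_s = 133 − 64.8 = 68.2 mm

68.2 mm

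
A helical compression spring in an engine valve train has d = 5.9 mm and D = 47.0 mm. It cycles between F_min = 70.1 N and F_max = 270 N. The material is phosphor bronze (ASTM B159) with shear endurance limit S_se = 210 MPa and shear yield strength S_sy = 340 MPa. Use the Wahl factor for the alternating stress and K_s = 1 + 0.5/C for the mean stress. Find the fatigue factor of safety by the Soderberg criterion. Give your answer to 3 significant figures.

C = D/d = 47.0/5.9 = 7.9661; K_W = (4C−1)/(4C−4)+0.615/C = 1.1849; K_s = 1+0.5/C = 1.0628
F_a = (F_max−F_min)/2 = 99.95 N; F_m = (F_max+F_min)/2 = 170.05 N
τ_a = K_W·8F_aD/(πd³) = 1.1849 × 58.246 = 69.014 MPa
τ_m = K_s·8F_mD/(πd³) = 1.0628 × 99.097 = 105.32 MPa
Soderberg: 1/n_f = τ_a/S_se + τ_m/S_sy = 69.014/210 + 105.32/340 = 0.32864 + 0.30975 = 0.63839
n_f = 1/0.63839 = 1.566

1.57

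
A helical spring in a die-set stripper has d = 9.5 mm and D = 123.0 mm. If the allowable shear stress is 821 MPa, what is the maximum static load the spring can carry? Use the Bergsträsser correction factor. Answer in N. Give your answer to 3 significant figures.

C = D/d = 123.0/9.5 = 12.9474
K_B = (4C+2)/(4C−3) = 53.789/48.789 = 1.1025
τ_max = K·8FD/(πd³) → F_max = τ_allow·πd³/(8DK)
F_max = 821·π·9.5³/(8·123.0·1.1025) = 2.2114e+06/1084.8 = 2038.4 N

2040 N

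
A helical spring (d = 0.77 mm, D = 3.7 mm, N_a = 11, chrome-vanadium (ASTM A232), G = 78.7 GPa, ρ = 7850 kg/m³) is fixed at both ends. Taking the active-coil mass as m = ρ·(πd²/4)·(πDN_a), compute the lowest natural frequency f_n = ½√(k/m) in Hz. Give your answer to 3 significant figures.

1820 Hz

k = Gd⁴/(8D³N_a) = (78.7×10³)(0.77⁴)/(8·3.7³·11) = 6.2065 N/mm = 6206.5 N/m
Wire length L = πDN_a = π·3.7·11 = 127.86 mm
m = ρ·(πd²/4)·L = 7850 × 0.46566×10⁻⁶ m² × 0.12786 m = 0.0004674 kg
f_n = ½√(k/m) = 0.5·√(6206.5/0.0004674) = 0.5·√(1.3279e+07) = 1822 Hz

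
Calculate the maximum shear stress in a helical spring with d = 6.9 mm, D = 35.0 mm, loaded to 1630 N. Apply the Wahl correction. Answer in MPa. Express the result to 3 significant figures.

577 MPa

Spring index C = D/d = 35.0/6.9 = 5.0725
K_W = (4C−1)/(4C−4) + 0.615/C = 19.290/16.290 + 0.1212 = 1.3054
τ₀ = 8FD/(πd³) = 8·1630·35.0/(π·6.9³) = 456400/1032 = 442.23 MPa
τ_max = K·τ₀ = 1.3054 × 442.23 = 577.29 MPa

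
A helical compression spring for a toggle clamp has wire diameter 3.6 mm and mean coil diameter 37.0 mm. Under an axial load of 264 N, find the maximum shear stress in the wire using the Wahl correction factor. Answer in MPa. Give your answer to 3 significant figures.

608 MPa

Spring index C = D/d = 37.0/3.6 = 10.2778
K_W = (4C−1)/(4C−4) + 0.615/C = 40.111/37.111 + 0.0598 = 1.1407
τ₀ = 8FD/(πd³) = 8·264·37.0/(π·3.6³) = 78144/146.57 = 533.14 MPa
τ_max = K·τ₀ = 1.1407 × 533.14 = 608.14 MPa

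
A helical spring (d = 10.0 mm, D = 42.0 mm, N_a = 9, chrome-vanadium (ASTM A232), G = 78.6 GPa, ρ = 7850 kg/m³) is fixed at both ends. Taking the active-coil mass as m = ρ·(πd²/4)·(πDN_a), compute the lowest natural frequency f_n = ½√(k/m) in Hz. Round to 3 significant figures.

224 Hz

k = Gd⁴/(8D³N_a) = (78.6×10³)(10.0⁴)/(8·42.0³·9) = 147.35 N/mm = 1.4735e+05 N/m
Wire length L = πDN_a = π·42.0·9 = 1187.5 mm
m = ρ·(πd²/4)·L = 7850 × 78.54×10⁻⁶ m² × 1.1875 m = 0.73215 kg
f_n = ½√(k/m) = 0.5·√(1.4735e+05/0.73215) = 0.5·√(2.0125e+05) = 224.31 Hz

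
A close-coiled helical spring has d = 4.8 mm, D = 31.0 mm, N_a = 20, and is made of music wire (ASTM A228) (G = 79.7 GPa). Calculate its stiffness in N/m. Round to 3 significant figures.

k = Gd⁴/(8D³N_a) = (79.7×10³ × 4.8⁴) / (8 × 31.0³ × 20)
  = 4.23081e+07 / 4.76656e+06 = 8.876 N/mm = 8876 N/m

8880 N/m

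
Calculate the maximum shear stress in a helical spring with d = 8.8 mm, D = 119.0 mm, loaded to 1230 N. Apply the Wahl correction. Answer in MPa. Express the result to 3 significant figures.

605 MPa

Spring index C = D/d = 119.0/8.8 = 13.5227
K_W = (4C−1)/(4C−4) + 0.615/C = 53.091/50.091 + 0.0455 = 1.1054
τ₀ = 8FD/(πd³) = 8·1230·119.0/(π·8.8³) = 1.17096e+06/2140.9 = 546.95 MPa
τ_max = K·τ₀ = 1.1054 × 546.95 = 604.58 MPa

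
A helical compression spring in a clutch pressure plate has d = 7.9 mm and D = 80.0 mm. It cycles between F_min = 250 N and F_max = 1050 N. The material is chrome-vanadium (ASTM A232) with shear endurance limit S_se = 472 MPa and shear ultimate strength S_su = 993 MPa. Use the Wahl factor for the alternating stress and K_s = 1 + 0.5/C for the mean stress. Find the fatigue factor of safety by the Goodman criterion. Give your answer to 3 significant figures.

C = D/d = 80.0/7.9 = 10.1266; K_W = (4C−1)/(4C−4)+0.615/C = 1.1429; K_s = 1+0.5/C = 1.0494
F_a = (F_max−F_min)/2 = 400 N; F_m = (F_max+F_min)/2 = 650 N
τ_a = K_W·8F_aD/(πd³) = 1.1429 × 165.28 = 188.89 MPa
τ_m = K_s·8F_mD/(πd³) = 1.0494 × 268.57 = 281.83 MPa
Goodman: 1/n_f = τ_a/S_se + τ_m/S_su = 188.89/472 + 281.83/993 = 0.40020 + 0.28382 = 0.68402
n_f = 1/0.68402 = 1.462

1.46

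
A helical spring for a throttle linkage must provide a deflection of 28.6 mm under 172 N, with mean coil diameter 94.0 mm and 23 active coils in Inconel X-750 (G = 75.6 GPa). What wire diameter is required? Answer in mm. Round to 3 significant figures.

Required rate k = F/δ = 172/28.6 = 6.014 N/mm
d = (8D³N_a·k / G)^(1/4) = (8·94.0³·23·6.014 / (75.6×10³))^0.25
  = (12157)^0.25 = 10.5005 mm

10.5 mm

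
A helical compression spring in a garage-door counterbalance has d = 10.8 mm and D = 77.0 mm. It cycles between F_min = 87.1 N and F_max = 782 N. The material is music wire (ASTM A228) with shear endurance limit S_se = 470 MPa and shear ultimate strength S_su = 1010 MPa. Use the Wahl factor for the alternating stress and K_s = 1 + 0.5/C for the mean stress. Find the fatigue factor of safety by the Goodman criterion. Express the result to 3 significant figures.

C = D/d = 77.0/10.8 = 7.1296; K_W = (4C−1)/(4C−4)+0.615/C = 1.2086; K_s = 1+0.5/C = 1.0701
F_a = (F_max−F_min)/2 = 347.45 N; F_m = (F_max+F_min)/2 = 434.55 N
τ_a = K_W·8F_aD/(πd³) = 1.2086 × 54.082 = 65.364 MPa
τ_m = K_s·8F_mD/(πd³) = 1.0701 × 67.639 = 72.383 MPa
Goodman: 1/n_f = τ_a/S_se + τ_m/S_su = 65.364/470 + 72.383/1010 = 0.13907 + 0.07167 = 0.21074
n_f = 1/0.21074 = 4.745

4.75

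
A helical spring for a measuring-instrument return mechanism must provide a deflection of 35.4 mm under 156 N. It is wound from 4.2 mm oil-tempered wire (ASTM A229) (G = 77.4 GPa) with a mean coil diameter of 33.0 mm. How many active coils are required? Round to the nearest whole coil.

Required rate k = F/δ = 156/35.4 = 4.4068 N/mm
N_a = Gd⁴/(8D³k) = (77.4×10³ × 4.2⁴)/(8 × 33.0³ × 4.4068)
    = 2.40845e+07 / 1.26693e+06 = 19.01 → 19 coils

19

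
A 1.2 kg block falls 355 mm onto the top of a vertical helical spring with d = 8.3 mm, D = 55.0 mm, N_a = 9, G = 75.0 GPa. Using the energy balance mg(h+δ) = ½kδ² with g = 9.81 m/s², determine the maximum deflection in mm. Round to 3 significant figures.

k = Gd⁴/(8D³N_a) = (75.0×10³)(8.3⁴)/(8·55.0³·9) = 29.713 N/mm
W = mg = 1.2 × 9.81 = 11.772 N
½kδ² − Wδ − Wh = 0 → δ = (W + √(W² + 2kWh))/k
δ = (11.772 + √(138.58 + 248349))/29.713 = (11.772 + 498.48)/29.713 = 17.173 mm

17.2 mm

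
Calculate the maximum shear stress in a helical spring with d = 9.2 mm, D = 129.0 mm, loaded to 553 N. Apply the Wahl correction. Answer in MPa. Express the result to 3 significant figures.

257 MPa

Spring index C = D/d = 129.0/9.2 = 14.0217
K_W = (4C−1)/(4C−4) + 0.615/C = 55.087/52.087 + 0.0439 = 1.1015
τ₀ = 8FD/(πd³) = 8·553·129.0/(π·9.2³) = 570696/2446.3 = 233.29 MPa
τ_max = K·τ₀ = 1.1015 × 233.29 = 256.96 MPa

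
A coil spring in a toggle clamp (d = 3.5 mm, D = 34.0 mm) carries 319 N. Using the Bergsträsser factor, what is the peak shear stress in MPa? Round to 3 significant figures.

734 MPa

Spring index C = D/d = 34.0/3.5 = 9.7143
K_B = (4C+2)/(4C−3) = 40.857/35.857 = 1.1394
τ₀ = 8FD/(πd³) = 8·319·34.0/(π·3.5³) = 86768/134.7 = 644.18 MPa
τ_max = K·τ₀ = 1.1394 × 644.18 = 734 MPa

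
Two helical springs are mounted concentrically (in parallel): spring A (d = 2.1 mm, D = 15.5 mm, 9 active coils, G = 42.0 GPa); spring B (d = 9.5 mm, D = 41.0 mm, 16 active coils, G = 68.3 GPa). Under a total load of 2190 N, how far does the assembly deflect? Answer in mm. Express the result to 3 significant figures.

33.1 mm

k_A = Gd⁴/(8D³N_a) = (42.0×10³)(2.1⁴)/(8·15.5³·9) = 3.0465 N/mm
k_B = Gd⁴/(8D³N_a) = (68.3×10³)(9.5⁴)/(8·41.0³·16) = 63.06 N/mm
Parallel: k_eq = 3.0465 + 63.06 = 66.106 N/mm
δ = F/k_eq = 2190/66.106 = 33.128 mm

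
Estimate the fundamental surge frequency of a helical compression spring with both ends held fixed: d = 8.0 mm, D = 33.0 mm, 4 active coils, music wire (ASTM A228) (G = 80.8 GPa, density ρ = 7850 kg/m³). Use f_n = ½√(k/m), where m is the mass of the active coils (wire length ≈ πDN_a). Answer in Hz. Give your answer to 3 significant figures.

663 Hz

k = Gd⁴/(8D³N_a) = (80.8×10³)(8.0⁴)/(8·33.0³·4) = 287.79 N/mm = 2.8779e+05 N/m
Wire length L = πDN_a = π·33.0·4 = 414.69 mm
m = ρ·(πd²/4)·L = 7850 × 50.265×10⁻⁶ m² × 0.41469 m = 0.16363 kg
f_n = ½√(k/m) = 0.5·√(2.8779e+05/0.16363) = 0.5·√(1.7588e+06) = 663.1 Hz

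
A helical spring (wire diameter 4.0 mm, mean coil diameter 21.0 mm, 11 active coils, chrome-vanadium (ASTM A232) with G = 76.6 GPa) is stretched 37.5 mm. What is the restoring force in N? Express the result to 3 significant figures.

k = Gd⁴/(8D³N_a) = (76.6×10³)(4.0⁴)/(8·21.0³·11) = 24.062 N/mm
F = k·δ = 24.062 × 37.5 = 902.32 N

902 N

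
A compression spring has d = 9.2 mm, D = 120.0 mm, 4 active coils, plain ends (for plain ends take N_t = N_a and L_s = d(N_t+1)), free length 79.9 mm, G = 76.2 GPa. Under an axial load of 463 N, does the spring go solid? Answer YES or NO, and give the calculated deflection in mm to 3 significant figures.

k = Gd⁴/(8D³N_a) = (76.2×10³)(9.2⁴)/(8·120.0³·4) = 9.8722 N/mm
N_t = 4; L_s = 9.2·5 = 46 mm; δ_solid = L₀ − L_s = 79.9 − 46 = 33.9 mm
δ = F/k = 463/9.8722 = 46.9 mm
δ ≥ δ_solid → spring goes solid

YES, δ = 46.9 mm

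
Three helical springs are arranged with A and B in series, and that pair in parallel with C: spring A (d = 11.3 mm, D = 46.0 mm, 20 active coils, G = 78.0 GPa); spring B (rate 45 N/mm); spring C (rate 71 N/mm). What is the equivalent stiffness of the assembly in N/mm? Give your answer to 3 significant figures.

100 N/mm

k_A = Gd⁴/(8D³N_a) = (78.0×10³)(11.3⁴)/(8·46.0³·20) = 81.661 N/mm
Springs A,B series: k_AB = 1/(1/81.661+1/45) = 29.012 N/mm; parallel with C: k_eq = 29.012+71 = 100.01 N/mm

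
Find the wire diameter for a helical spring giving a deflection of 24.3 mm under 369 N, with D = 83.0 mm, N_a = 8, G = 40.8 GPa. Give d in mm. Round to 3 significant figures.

10.8 mm

Required rate k = F/δ = 369/24.3 = 15.185 N/mm
d = (8D³N_a·k / G)^(1/4) = (8·83.0³·8·15.185 / (40.8×10³))^0.25
  = (13620)^0.25 = 10.8030 mm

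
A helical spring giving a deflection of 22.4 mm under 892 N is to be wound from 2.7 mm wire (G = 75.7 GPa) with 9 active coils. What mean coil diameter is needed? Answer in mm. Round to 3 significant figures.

11.2 mm

Required rate k = F/δ = 892/22.4 = 39.821 N/mm
D = (Gd⁴/(8N_a·k))^(1/3) = (75.7×10³·2.7⁴/(8·9·39.821))^(1/3)
  = (1403.14)^(1/3) = 11.1953 mm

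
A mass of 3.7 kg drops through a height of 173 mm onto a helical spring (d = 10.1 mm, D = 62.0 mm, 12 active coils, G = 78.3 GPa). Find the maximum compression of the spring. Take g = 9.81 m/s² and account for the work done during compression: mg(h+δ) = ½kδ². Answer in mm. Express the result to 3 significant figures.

k = Gd⁴/(8D³N_a) = (78.3×10³)(10.1⁴)/(8·62.0³·12) = 35.612 N/mm
W = mg = 3.7 × 9.81 = 36.297 N
½kδ² − Wδ − Wh = 0 → δ = (W + √(W² + 2kWh))/k
δ = (36.297 + √(1317.5 + 447247))/35.612 = (36.297 + 669.75)/35.612 = 19.826 mm

19.8 mm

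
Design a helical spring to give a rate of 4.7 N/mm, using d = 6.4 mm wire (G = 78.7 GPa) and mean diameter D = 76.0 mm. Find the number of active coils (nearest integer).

8

N_a = Gd⁴/(8D³k) = (78.7×10³ × 6.4⁴)/(8 × 76.0³ × 4.7)
    = 1.32037e+08 / 1.65055e+07 = 8 → 8 coils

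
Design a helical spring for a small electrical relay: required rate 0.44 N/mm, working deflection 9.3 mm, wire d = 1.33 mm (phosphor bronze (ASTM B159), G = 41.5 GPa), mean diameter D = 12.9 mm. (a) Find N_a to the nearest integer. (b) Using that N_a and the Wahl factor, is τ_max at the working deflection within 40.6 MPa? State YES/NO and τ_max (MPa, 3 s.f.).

(a) 17 coils; (b) NO, τ_max = 66.4 MPa

N_a = Gd⁴/(8D³k) = (41.5×10³)(1.33⁴)/(8·12.9³·0.44) = 17.18 → N_a = 17
Actual rate k = Gd⁴/(8D³·17) = 0.44478 N/mm
Working load F = kδ = 0.44478·9.3 = 4.1365 N
C = 12.9/1.33 = 9.6992; K_W = (4C−1)/(4C−4)+0.615/C = 1.1496
τ_max = K_W·8FD/(πd³) = 1.1496·57.757 = 66.399 MPa
τ_max > 40.6 MPa → exceeds allowable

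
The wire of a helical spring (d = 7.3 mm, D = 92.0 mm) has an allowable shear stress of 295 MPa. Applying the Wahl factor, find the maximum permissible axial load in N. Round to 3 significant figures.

440 N

C = D/d = 92.0/7.3 = 12.6027
K_W = (4C−1)/(4C−4) + 0.615/C = 49.411/46.411 + 0.0488 = 1.1134
τ_max = K·8FD/(πd³) → F_max = τ_allow·πd³/(8DK)
F_max = 295·π·7.3³/(8·92.0·1.1134) = 3.6053e+05/819.49 = 439.94 N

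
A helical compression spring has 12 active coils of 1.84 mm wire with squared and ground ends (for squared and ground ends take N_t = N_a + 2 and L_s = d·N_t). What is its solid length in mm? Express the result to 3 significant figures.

25.8 mm

squared and ground ends: N_t = N_a + 2 = 12 + 2 = 14
L_s = d·N_t = 1.84 × 14 = 25.76 mm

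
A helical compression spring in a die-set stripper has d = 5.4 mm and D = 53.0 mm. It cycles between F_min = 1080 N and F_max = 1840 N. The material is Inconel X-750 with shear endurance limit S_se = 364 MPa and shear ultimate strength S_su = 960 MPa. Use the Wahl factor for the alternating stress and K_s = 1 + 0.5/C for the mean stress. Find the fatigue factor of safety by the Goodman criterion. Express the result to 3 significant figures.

0.417

C = D/d = 53.0/5.4 = 9.8148; K_W = (4C−1)/(4C−4)+0.615/C = 1.1477; K_s = 1+0.5/C = 1.0509
F_a = (F_max−F_min)/2 = 380 N; F_m = (F_max+F_min)/2 = 1460 N
τ_a = K_W·8F_aD/(πd³) = 1.1477 × 325.7 = 373.82 MPa
τ_m = K_s·8F_mD/(πd³) = 1.0509 × 1251.4 = 1315.1 MPa
Goodman: 1/n_f = τ_a/S_se + τ_m/S_su = 373.82/364 + 1315.1/960 = 1.02698 + 1.36992 = 2.3969
n_f = 1/2.3969 = 0.4172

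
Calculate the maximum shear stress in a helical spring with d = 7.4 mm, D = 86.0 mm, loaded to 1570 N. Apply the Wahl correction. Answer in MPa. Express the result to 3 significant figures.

953 MPa

Spring index C = D/d = 86.0/7.4 = 11.6216
K_W = (4C−1)/(4C−4) + 0.615/C = 45.486/42.486 + 0.0529 = 1.1235
τ₀ = 8FD/(πd³) = 8·1570·86.0/(π·7.4³) = 1.08016e+06/1273 = 848.48 MPa
τ_max = K·τ₀ = 1.1235 × 848.48 = 953.3 MPa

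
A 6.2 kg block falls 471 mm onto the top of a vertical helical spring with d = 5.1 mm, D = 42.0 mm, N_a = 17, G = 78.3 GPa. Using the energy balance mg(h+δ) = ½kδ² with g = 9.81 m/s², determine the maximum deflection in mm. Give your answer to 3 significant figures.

117 mm

k = Gd⁴/(8D³N_a) = (78.3×10³)(5.1⁴)/(8·42.0³·17) = 5.2572 N/mm
W = mg = 6.2 × 9.81 = 60.822 N
½kδ² − Wδ − Wh = 0 → δ = (W + √(W² + 2kWh))/k
δ = (60.822 + √(3699.3 + 301209))/5.2572 = (60.822 + 552.18)/5.2572 = 116.6 mm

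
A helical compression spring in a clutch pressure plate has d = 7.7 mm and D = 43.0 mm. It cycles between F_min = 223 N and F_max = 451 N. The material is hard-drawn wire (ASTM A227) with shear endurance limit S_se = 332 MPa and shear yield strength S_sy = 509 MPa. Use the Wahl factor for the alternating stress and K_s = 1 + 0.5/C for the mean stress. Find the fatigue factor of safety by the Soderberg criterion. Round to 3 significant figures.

C = D/d = 43.0/7.7 = 5.5844; K_W = (4C−1)/(4C−4)+0.615/C = 1.2737; K_s = 1+0.5/C = 1.0895
F_a = (F_max−F_min)/2 = 114 N; F_m = (F_max+F_min)/2 = 337 N
τ_a = K_W·8F_aD/(πd³) = 1.2737 × 27.343 = 34.827 MPa
τ_m = K_s·8F_mD/(πd³) = 1.0895 × 80.829 = 88.066 MPa
Soderberg: 1/n_f = τ_a/S_se + τ_m/S_sy = 34.827/332 + 88.066/509 = 0.10490 + 0.17302 = 0.27792
n_f = 1/0.27792 = 3.598

3.60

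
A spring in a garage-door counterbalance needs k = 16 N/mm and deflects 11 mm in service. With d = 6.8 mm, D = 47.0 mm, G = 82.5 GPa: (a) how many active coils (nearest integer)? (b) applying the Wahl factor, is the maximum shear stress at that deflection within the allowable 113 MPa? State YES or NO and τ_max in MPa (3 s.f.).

N_a = Gd⁴/(8D³k) = (82.5×10³)(6.8⁴)/(8·47.0³·16) = 13.27 → N_a = 13
Actual rate k = Gd⁴/(8D³·13) = 16.337 N/mm
Working load F = kδ = 16.337·11 = 179.7 N
C = 47.0/6.8 = 6.9118; K_W = (4C−1)/(4C−4)+0.615/C = 1.2158
τ_max = K_W·8FD/(πd³) = 1.2158·68.402 = 83.166 MPa
τ_max ≤ 113 MPa → acceptable

(a) 13 coils; (b) YES, τ_max = 83.2 MPa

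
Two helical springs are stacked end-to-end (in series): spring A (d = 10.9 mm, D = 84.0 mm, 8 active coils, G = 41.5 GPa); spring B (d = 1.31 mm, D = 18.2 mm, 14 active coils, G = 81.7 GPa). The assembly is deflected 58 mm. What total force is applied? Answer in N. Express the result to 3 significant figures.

k_A = Gd⁴/(8D³N_a) = (41.5×10³)(10.9⁴)/(8·84.0³·8) = 15.443 N/mm
k_B = Gd⁴/(8D³N_a) = (81.7×10³)(1.31⁴)/(8·18.2³·14) = 0.35635 N/mm
Series: 1/k_eq = 1/15.443 + 1/0.35635 = 2.871; k_eq = 0.34831 N/mm
F = k_eq·δ = 0.34831·58 = 20.202 N

20.2 N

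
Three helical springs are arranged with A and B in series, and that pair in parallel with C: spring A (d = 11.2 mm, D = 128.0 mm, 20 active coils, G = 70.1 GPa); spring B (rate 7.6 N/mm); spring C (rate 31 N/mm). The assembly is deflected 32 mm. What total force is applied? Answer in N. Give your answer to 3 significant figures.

1070 N

k_A = Gd⁴/(8D³N_a) = (70.1×10³)(11.2⁴)/(8·128.0³·20) = 3.2873 N/mm
Springs A,B series: k_AB = 1/(1/3.2873+1/7.6) = 2.2947 N/mm; parallel with C: k_eq = 2.2947+31 = 33.295 N/mm
F = k_eq·δ = 33.295·32 = 1065.4 N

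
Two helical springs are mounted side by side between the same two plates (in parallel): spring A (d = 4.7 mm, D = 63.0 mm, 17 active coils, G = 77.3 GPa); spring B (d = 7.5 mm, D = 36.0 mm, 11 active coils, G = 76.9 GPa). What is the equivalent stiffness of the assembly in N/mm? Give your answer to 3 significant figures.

k_A = Gd⁴/(8D³N_a) = (77.3×10³)(4.7⁴)/(8·63.0³·17) = 1.1092 N/mm
k_B = Gd⁴/(8D³N_a) = (76.9×10³)(7.5⁴)/(8·36.0³·11) = 59.263 N/mm
Parallel: k_eq = 1.1092 + 59.263 = 60.372 N/mm

60.4 N/mm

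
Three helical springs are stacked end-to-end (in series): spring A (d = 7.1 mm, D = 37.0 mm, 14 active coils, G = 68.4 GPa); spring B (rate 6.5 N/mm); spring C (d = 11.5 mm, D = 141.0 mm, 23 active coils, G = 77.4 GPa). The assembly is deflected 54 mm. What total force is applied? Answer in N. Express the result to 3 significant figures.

95.2 N

k_A = Gd⁴/(8D³N_a) = (68.4×10³)(7.1⁴)/(8·37.0³·14) = 30.638 N/mm
k_C = Gd⁴/(8D³N_a) = (77.4×10³)(11.5⁴)/(8·141.0³·23) = 2.6246 N/mm
Series: 1/k_eq = 1/30.638 + 1/6.5 + 1/2.6246 = 0.5675; k_eq = 1.7621 N/mm
F = k_eq·δ = 1.7621·54 = 95.154 N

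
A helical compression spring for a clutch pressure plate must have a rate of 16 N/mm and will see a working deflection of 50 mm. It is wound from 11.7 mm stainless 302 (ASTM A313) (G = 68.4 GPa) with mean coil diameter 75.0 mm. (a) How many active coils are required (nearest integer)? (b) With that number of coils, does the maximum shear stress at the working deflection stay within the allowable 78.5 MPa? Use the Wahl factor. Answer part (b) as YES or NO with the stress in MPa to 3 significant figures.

(a) 24 coils; (b) NO, τ_max = 116 MPa

N_a = Gd⁴/(8D³k) = (68.4×10³)(11.7⁴)/(8·75.0³·16) = 23.74 → N_a = 24
Actual rate k = Gd⁴/(8D³·24) = 15.824 N/mm
Working load F = kδ = 15.824·50 = 791.2 N
C = 75.0/11.7 = 6.4103; K_W = (4C−1)/(4C−4)+0.615/C = 1.2346
τ_max = K_W·8FD/(πd³) = 1.2346·94.347 = 116.48 MPa
τ_max > 78.5 MPa → exceeds allowable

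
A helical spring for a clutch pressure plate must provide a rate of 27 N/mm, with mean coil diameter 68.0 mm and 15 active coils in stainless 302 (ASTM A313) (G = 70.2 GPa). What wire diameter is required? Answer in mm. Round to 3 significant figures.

d = (8D³N_a·k / G)^(1/4) = (8·68.0³·15·27 / (70.2×10³))^0.25
  = (14512)^0.25 = 10.9757 mm

11.0 mm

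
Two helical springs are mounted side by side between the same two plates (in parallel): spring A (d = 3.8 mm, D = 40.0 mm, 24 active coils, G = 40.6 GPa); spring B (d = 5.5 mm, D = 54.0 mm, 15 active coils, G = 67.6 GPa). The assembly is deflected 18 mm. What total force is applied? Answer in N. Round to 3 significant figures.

k_A = Gd⁴/(8D³N_a) = (40.6×10³)(3.8⁴)/(8·40.0³·24) = 0.68894 N/mm
k_B = Gd⁴/(8D³N_a) = (67.6×10³)(5.5⁴)/(8·54.0³·15) = 3.2737 N/mm
Parallel: k_eq = 0.68894 + 3.2737 = 3.9626 N/mm
F = k_eq·δ = 3.9626·18 = 71.327 N

71.3 N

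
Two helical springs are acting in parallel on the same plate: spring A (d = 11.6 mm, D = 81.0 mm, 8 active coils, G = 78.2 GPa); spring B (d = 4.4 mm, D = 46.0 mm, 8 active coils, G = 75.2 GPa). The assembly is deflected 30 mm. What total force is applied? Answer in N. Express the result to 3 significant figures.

k_A = Gd⁴/(8D³N_a) = (78.2×10³)(11.6⁴)/(8·81.0³·8) = 41.63 N/mm
k_B = Gd⁴/(8D³N_a) = (75.2×10³)(4.4⁴)/(8·46.0³·8) = 4.5245 N/mm
Parallel: k_eq = 41.63 + 4.5245 = 46.154 N/mm
F = k_eq·δ = 46.154·30 = 1384.6 N

1380 N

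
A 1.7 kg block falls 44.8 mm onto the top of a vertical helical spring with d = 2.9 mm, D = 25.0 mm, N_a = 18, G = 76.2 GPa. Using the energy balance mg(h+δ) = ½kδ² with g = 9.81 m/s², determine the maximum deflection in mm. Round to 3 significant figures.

32.9 mm

k = Gd⁴/(8D³N_a) = (76.2×10³)(2.9⁴)/(8·25.0³·18) = 2.3953 N/mm
W = mg = 1.7 × 9.81 = 16.677 N
½kδ² − Wδ − Wh = 0 → δ = (W + √(W² + 2kWh))/k
δ = (16.677 + √(278.12 + 3579.24))/2.3953 = (16.677 + 62.108)/2.3953 = 32.891 mm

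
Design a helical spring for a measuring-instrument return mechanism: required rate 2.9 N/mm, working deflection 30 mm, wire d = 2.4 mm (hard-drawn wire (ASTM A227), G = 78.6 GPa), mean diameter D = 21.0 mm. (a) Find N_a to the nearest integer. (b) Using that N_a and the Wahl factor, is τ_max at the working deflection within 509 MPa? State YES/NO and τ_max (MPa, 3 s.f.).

N_a = Gd⁴/(8D³k) = (78.6×10³)(2.4⁴)/(8·21.0³·2.9) = 12.14 → N_a = 12
Actual rate k = Gd⁴/(8D³·12) = 2.9332 N/mm
Working load F = kδ = 2.9332·30 = 87.995 N
C = 21.0/2.4 = 8.7500; K_W = (4C−1)/(4C−4)+0.615/C = 1.1671
τ_max = K_W·8FD/(πd³) = 1.1671·340.4 = 397.26 MPa
τ_max ≤ 509 MPa → acceptable

(a) 12 coils; (b) YES, τ_max = 397 MPa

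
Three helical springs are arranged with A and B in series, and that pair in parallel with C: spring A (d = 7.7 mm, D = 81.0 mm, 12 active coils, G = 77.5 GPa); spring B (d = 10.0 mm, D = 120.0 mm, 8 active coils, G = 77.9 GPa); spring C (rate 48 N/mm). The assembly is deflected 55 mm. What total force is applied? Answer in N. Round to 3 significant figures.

k_A = Gd⁴/(8D³N_a) = (77.5×10³)(7.7⁴)/(8·81.0³·12) = 5.34 N/mm
k_B = Gd⁴/(8D³N_a) = (77.9×10³)(10.0⁴)/(8·120.0³·8) = 7.0439 N/mm
Springs A,B series: k_AB = 1/(1/5.34+1/7.0439) = 3.0374 N/mm; parallel with C: k_eq = 3.0374+48 = 51.037 N/mm
F = k_eq·δ = 51.037·55 = 2807.1 N

2810 N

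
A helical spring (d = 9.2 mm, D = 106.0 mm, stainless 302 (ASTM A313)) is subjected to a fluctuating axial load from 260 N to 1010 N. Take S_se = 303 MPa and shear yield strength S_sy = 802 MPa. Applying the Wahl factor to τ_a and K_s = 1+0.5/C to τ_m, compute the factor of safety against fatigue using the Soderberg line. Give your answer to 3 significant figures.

C = D/d = 106.0/9.2 = 11.5217; K_W = (4C−1)/(4C−4)+0.615/C = 1.1247; K_s = 1+0.5/C = 1.0434
F_a = (F_max−F_min)/2 = 375 N; F_m = (F_max+F_min)/2 = 635 N
τ_a = K_W·8F_aD/(πd³) = 1.1247 × 129.99 = 146.2 MPa
τ_m = K_s·8F_mD/(πd³) = 1.0434 × 220.12 = 229.67 MPa
Soderberg: 1/n_f = τ_a/S_se + τ_m/S_sy = 146.2/303 + 229.67/802 = 0.48249 + 0.28637 = 0.76887
n_f = 1/0.76887 = 1.301

1.30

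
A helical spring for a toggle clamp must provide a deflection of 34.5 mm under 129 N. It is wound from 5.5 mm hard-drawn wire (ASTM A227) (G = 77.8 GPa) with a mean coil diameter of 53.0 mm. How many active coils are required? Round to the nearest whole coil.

Required rate k = F/δ = 129/34.5 = 3.7391 N/mm
N_a = Gd⁴/(8D³k) = (77.8×10³ × 5.5⁴)/(8 × 53.0³ × 3.7391)
    = 7.11919e+07 / 4.45336e+06 = 15.99 → 16 coils

16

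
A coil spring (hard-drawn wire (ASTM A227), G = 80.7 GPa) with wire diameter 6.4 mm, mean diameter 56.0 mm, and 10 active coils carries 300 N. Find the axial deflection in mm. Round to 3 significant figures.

31.1 mm

k = Gd⁴/(8D³N_a) = (80.7×10³)(6.4⁴)/(8·56.0³·10) = 9.6369 N/mm
δ = F/k = 300 / 9.6369 = 31.13 mm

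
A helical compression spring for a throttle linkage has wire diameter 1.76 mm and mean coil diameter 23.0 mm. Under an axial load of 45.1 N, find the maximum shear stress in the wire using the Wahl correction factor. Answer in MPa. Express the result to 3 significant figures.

537 MPa

Spring index C = D/d = 23.0/1.76 = 13.0682
K_W = (4C−1)/(4C−4) + 0.615/C = 51.273/48.273 + 0.0471 = 1.1092
τ₀ = 8FD/(πd³) = 8·45.1·23.0/(π·1.76³) = 8298.4/17.127 = 484.51 MPa
τ_max = K·τ₀ = 1.1092 × 484.51 = 537.43 MPa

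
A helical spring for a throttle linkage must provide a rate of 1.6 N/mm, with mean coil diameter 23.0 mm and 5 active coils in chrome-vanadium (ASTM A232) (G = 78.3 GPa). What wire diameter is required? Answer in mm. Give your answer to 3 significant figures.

d = (8D³N_a·k / G)^(1/4) = (8·23.0³·5·1.6 / (78.3×10³))^0.25
  = (9.9449)^0.25 = 1.7758 mm

1.78 mm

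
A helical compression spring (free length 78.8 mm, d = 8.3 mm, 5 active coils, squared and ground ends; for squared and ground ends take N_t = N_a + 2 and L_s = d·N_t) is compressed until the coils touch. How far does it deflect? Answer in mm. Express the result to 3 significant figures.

N_t = 7; L_s = 8.3·7 = 58.1 mm
δ_solid = L₀ − L_s = 78.8 − 58.1 = 20.7 mm

20.7 mm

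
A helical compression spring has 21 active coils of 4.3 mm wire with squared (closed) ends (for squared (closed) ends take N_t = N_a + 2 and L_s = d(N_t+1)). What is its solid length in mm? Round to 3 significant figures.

squared (closed) ends: N_t = N_a + 2 = 21 + 2 = 23
L_s = d·(N_t+1) = 4.3 × 24 = 103.2 mm

103 mm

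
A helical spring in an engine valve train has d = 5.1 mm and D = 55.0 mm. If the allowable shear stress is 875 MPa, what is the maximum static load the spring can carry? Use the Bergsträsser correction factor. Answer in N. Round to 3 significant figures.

C = D/d = 55.0/5.1 = 10.7843
K_B = (4C+2)/(4C−3) = 45.137/40.137 = 1.1246
τ_max = K·8FD/(πd³) → F_max = τ_allow·πd³/(8DK)
F_max = 875·π·5.1³/(8·55.0·1.1246) = 3.6464e+05/494.81 = 736.93 N

737 N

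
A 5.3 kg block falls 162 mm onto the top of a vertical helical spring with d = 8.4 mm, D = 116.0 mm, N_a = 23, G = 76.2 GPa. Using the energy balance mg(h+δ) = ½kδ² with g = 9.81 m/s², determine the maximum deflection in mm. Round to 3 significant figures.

k = Gd⁴/(8D³N_a) = (76.2×10³)(8.4⁴)/(8·116.0³·23) = 1.3209 N/mm
W = mg = 5.3 × 9.81 = 51.993 N
½kδ² − Wδ − Wh = 0 → δ = (W + √(W² + 2kWh))/k
δ = (51.993 + √(2703.3 + 22252.1))/1.3209 = (51.993 + 157.97)/1.3209 = 158.95 mm

159 mm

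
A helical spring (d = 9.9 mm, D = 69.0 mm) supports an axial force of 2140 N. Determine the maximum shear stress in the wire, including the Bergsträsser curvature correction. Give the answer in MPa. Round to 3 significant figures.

Spring index C = D/d = 69.0/9.9 = 6.9697
K_B = (4C+2)/(4C−3) = 29.879/24.879 = 1.2010
τ₀ = 8FD/(πd³) = 8·2140·69.0/(π·9.9³) = 1.18128e+06/3048.3 = 387.52 MPa
τ_max = K·τ₀ = 1.2010 × 387.52 = 465.41 MPa

465 MPa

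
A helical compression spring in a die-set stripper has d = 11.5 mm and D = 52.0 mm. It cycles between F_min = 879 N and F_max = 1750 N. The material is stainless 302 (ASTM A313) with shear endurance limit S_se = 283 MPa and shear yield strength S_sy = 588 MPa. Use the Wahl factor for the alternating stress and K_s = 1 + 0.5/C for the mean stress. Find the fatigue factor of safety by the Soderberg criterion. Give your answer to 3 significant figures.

2.52

C = D/d = 52.0/11.5 = 4.5217; K_W = (4C−1)/(4C−4)+0.615/C = 1.3490; K_s = 1+0.5/C = 1.1106
F_a = (F_max−F_min)/2 = 435.5 N; F_m = (F_max+F_min)/2 = 1314.5 N
τ_a = K_W·8F_aD/(πd³) = 1.3490 × 37.917 = 51.149 MPa
τ_m = K_s·8F_mD/(πd³) = 1.1106 × 114.45 = 127.1 MPa
Soderberg: 1/n_f = τ_a/S_se + τ_m/S_sy = 51.149/283 + 127.1/588 = 0.18074 + 0.21616 = 0.3969
n_f = 1/0.3969 = 2.52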